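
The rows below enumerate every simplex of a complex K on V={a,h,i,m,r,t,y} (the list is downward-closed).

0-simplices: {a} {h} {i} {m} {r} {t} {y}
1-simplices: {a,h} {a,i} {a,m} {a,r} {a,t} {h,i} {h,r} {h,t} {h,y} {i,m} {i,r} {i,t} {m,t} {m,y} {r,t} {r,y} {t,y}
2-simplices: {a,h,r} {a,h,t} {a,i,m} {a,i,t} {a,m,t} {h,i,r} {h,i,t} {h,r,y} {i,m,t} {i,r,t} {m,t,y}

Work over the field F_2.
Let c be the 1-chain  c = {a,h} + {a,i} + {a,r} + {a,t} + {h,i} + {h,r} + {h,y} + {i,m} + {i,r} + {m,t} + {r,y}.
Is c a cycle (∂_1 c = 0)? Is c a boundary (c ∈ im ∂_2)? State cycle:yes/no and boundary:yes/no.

cycle:yes boundary:yes

n_0=7 n_1=17 n_2=11  [Z2]
∂1: piv[ah,ai,am,ar,at,hy] rk=6  ker:hi,hr,ht,im,ir,it,mt,my,rt,ry,ty
∂2: piv[ahr,aht,aim,ait,amt,hir,hit,hry,irt,mty] rk=10  ker:imt
∂1c = 0
c vs im∂2: reduces to 0 ⇒ boundary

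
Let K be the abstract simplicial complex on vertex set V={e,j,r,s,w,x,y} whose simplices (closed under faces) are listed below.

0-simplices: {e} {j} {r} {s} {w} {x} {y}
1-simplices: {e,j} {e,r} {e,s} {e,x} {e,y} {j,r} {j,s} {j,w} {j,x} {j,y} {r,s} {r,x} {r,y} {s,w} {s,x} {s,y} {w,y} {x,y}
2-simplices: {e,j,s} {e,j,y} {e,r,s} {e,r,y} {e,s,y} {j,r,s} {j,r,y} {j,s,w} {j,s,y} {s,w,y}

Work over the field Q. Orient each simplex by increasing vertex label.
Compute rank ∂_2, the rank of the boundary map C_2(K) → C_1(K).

n_0=7 n_1=18 n_2=10  [Q]
∂1: piv[ej,er,es,ex,ey,jw] rk=6  ker:jr,js,jx,jy,rs,rx,ry,sw,sx,sy,wy,xy
∂2: piv[ejs,ejy,ers,ery,esy,jrs,jsw,swy] rk=8  ker:jry,jsy
rk∂_2=8

rank∂_2=8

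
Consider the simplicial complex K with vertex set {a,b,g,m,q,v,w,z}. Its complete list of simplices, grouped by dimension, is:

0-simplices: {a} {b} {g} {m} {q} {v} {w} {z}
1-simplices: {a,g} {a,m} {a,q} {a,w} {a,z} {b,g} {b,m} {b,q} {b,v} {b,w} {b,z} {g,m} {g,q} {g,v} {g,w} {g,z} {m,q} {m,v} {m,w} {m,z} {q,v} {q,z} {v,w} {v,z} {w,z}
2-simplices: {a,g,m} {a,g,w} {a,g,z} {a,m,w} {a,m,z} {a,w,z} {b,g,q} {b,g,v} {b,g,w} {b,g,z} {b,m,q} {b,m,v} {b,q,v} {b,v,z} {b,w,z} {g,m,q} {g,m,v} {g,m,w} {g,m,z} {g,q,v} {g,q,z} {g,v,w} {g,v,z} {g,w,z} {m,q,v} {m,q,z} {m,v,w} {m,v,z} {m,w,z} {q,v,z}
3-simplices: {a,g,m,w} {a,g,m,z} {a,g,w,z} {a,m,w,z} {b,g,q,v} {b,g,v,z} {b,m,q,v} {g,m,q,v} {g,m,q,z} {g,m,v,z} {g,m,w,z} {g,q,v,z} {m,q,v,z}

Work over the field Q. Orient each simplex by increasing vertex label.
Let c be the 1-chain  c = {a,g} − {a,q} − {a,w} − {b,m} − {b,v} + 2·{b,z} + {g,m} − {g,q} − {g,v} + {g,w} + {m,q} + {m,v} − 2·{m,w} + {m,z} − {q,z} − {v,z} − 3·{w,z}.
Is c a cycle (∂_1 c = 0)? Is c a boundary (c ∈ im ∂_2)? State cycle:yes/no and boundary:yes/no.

cycle:no boundary:no

n_0=8 n_1=25 n_2=30 n_3=13  [Q]
∂1: piv[ag,am,aq,aw,az,bg,bv] rk=7  ker:bm,bq,bw,bz,gm,gq,gv,gw,gz,mq,mv,mw,mz,qv,qz,vw,vz,wz
∂2: piv[agm,agw,agz,amw,amz,awz,bgq,bgv,bgw,bgz,bmq,bmv,bqv,bvz,gmq,gqz,gvw] rk=17  ker:bwz,gmv,gmw,gmz,gqv,gvz,gwz,mqv,mqz,mvw,mvz,mwz,qvz
∂3: piv[agmw,agmz,agwz,amwz,bgqv,bgvz,bmqv,gmqv,gmqz,gmvz,gqvz] rk=11  ker:gmwz,mqvz
∂1c = {a} + {g} − {m} + {w} − 2·{z}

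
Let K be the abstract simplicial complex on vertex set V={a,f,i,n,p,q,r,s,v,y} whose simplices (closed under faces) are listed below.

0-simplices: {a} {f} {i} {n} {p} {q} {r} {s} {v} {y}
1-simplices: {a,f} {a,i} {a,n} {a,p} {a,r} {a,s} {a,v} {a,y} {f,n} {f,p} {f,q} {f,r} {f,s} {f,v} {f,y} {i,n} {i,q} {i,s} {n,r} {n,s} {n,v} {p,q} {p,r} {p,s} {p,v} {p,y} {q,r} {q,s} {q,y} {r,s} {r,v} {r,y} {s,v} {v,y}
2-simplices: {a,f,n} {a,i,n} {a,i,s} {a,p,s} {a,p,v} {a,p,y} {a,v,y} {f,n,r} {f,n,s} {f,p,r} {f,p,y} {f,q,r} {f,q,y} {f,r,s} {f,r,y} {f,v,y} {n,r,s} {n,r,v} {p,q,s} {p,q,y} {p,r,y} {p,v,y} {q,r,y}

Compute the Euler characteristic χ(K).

χ(K)=-1

n_0=10 n_1=34 n_2=23
χ=+10−34+23=-1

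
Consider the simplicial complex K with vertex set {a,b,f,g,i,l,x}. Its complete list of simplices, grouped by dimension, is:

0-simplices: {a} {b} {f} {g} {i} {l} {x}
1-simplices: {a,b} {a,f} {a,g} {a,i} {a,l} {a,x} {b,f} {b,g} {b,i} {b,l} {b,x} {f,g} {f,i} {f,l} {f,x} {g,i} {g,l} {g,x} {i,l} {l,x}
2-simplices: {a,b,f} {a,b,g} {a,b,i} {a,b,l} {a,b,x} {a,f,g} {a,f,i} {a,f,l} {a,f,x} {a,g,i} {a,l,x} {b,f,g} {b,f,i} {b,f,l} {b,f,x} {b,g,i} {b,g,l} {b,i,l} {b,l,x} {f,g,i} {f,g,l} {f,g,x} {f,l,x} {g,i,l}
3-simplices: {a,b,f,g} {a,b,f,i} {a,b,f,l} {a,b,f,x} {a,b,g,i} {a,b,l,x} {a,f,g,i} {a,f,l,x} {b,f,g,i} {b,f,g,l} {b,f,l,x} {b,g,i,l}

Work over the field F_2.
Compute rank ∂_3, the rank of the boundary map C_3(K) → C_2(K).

n_0=7 n_1=20 n_2=24 n_3=12  [Z2]
∂1: piv[ab,af,ag,ai,al,ax] rk=6  ker:bf,bg,bi,bl,bx,fg,fi,fl,fx,gi,gl,gx,il,lx
∂2: piv[abf,abg,abi,abl,abx,afg,afi,afl,afx,agi,alx,bgl,bil,fgx] rk=14  ker:bfg,bfi,bfl,bfx,bgi,blx,fgi,fgl,flx,gil
∂3: piv[abfg,abfi,abfl,abfx,abgi,ablx,afgi,aflx,bfgl,bgil] rk=10  ker:bfgi,bflx
rk∂_3=10

rank∂_3=10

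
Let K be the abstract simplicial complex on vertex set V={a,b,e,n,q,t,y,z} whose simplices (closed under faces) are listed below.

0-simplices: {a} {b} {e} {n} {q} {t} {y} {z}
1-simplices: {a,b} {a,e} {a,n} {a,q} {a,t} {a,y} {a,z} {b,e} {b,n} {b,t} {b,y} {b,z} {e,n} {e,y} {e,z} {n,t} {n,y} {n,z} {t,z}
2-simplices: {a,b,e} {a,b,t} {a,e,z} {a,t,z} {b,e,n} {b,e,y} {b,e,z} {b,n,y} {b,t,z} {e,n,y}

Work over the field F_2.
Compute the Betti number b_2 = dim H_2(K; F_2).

b_2=2

n_0=8 n_1=19 n_2=10  [Z2]
∂1: piv[ab,ae,an,aq,at,ay,az] rk=7  ker:be,bn,bt,by,bz,en,ey,ez,nt,ny,nz,tz
∂2: piv[abe,abt,aez,atz,ben,bey,bez,bny] rk=8  ker:btz,eny
b_2=(10−8)−0=2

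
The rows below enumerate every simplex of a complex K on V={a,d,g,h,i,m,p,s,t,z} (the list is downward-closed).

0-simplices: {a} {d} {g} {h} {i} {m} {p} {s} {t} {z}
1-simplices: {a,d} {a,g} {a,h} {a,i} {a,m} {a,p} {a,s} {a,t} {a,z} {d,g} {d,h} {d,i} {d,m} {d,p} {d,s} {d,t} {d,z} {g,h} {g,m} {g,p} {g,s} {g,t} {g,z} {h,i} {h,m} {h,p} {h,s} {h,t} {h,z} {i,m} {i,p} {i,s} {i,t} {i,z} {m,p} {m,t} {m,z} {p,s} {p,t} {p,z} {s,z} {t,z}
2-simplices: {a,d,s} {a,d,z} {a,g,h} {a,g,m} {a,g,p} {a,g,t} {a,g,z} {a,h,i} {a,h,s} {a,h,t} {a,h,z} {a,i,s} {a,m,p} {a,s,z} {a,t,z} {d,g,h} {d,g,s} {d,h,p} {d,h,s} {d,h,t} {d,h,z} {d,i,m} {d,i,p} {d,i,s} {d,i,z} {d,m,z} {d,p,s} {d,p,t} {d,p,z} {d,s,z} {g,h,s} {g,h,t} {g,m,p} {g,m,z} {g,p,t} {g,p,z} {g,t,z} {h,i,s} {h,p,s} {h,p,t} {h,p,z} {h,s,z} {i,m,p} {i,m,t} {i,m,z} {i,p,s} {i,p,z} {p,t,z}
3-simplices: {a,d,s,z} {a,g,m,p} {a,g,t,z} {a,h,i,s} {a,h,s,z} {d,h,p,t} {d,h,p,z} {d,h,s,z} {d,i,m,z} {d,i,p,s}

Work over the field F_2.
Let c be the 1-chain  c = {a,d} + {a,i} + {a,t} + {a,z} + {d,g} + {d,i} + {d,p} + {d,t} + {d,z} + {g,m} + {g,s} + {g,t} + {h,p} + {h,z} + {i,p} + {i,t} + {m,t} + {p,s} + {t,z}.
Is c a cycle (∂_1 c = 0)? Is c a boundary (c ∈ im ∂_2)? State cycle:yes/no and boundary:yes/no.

cycle:yes boundary:yes

n_0=10 n_1=42 n_2=48 n_3=10  [Z2]
∂1: piv[ad,ag,ah,ai,am,ap,as,at,az] rk=9  ker:dg,dh,di,dm,dp,ds,dt,dz,gh,gm,gp,gs,gt,gz,hi,hm,hp,hs,ht,hz,im,ip,is,it,iz,mp,mt,mz,ps,pt,pz,sz,tz
∂2: piv[ads,adz,agh,agm,agp,agt,agz,ahi,ahs,aht,ahz,ais,amp,asz,atz,dgh,dgs,dhp,dhs,dht,dim,dip,dis,diz,dmz,dps,dpt,dpz,gmz,gpt,imt] rk=31  ker:dhz,dsz,ghs,ght,gmp,gpz,gtz,his,hps,hpt,hpz,hsz,imp,imz,ips,ipz,ptz
∂3: piv[adsz,agmp,agtz,ahis,ahsz,dhpt,dhpz,dhsz,dimz,dips] rk=10
∂1c = 0
c vs im∂2: reduces to 0 ⇒ boundary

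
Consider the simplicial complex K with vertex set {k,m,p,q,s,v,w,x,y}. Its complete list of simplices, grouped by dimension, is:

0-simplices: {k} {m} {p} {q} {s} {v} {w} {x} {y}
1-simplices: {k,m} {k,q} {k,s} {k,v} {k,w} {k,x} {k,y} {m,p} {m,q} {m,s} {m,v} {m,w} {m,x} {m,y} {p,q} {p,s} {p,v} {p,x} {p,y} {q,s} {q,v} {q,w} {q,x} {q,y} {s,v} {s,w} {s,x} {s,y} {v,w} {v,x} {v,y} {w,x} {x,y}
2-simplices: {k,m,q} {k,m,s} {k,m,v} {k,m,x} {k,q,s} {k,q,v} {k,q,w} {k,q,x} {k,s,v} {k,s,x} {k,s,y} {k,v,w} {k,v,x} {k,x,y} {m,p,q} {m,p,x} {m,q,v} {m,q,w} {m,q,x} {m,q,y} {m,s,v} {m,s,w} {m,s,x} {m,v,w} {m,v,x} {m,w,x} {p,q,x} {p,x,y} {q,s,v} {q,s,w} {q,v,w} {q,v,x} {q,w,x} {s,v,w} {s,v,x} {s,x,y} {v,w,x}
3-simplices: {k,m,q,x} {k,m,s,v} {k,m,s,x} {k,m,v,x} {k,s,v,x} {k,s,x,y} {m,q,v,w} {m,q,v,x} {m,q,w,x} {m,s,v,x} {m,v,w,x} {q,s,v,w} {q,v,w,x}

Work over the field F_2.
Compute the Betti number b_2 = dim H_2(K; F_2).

b_2=5

n_0=9 n_1=33 n_2=37 n_3=13  [Z2]
∂1: piv[km,kq,ks,kv,kw,kx,ky,mp] rk=8  ker:mq,ms,mv,mw,mx,my,pq,ps,pv,px,py,qs,qv,qw,qx,qy,sv,sw,sx,sy,vw,vx,vy,wx,xy
∂2: piv[kmq,kms,kmv,kmx,kqs,kqv,kqw,kqx,ksv,ksx,ksy,kvw,kvx,kxy,mpq,mpx,mqw,mqy,msw,mwx,pxy] rk=21  ker:mqv,mqx,msv,msx,mvw,mvx,pqx,qsv,qsw,qvw,qvx,qwx,svw,svx,sxy,vwx
∂3: piv[kmqx,kmsv,kmsx,kmvx,ksvx,ksxy,mqvw,mqvx,mqwx,mvwx,qsvw] rk=11  ker:msvx,qvwx
b_2=(37−21)−11=5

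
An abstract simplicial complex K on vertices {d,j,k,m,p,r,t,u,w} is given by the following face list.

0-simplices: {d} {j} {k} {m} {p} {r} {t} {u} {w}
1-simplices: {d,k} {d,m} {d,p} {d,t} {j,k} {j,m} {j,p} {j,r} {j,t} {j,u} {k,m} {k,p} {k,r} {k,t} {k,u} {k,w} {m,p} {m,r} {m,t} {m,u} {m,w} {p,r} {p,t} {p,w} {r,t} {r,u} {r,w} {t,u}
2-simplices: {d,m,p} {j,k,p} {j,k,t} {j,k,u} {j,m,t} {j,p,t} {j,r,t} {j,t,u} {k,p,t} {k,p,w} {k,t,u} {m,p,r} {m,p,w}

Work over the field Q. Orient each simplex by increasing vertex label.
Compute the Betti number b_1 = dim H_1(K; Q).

n_0=9 n_1=28 n_2=13  [Q]
∂1: piv[dk,dm,dp,dt,jk,jr,ju,kw] rk=8  ker:jm,jp,jt,km,kp,kr,kt,ku,mp,mr,mt,mu,mw,pr,pt,pw,rt,ru,rw,tu
∂2: piv[dmp,jkp,jkt,jku,jmt,jpt,jrt,jtu,kpw,mpr,mpw] rk=11  ker:kpt,ktu
b_1=(28−8)−11=9

b_1=9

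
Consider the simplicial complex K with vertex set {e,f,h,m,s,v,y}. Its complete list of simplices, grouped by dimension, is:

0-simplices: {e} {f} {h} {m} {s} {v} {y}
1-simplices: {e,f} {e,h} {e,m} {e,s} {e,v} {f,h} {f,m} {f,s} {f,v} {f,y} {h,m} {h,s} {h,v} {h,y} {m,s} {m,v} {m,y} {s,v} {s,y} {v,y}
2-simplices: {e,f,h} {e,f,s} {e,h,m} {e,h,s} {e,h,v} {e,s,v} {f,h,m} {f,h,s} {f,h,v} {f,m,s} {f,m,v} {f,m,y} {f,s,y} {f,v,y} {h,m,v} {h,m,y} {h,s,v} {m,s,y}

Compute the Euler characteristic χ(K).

χ(K)=5

n_0=7 n_1=20 n_2=18
χ=+7−20+18=5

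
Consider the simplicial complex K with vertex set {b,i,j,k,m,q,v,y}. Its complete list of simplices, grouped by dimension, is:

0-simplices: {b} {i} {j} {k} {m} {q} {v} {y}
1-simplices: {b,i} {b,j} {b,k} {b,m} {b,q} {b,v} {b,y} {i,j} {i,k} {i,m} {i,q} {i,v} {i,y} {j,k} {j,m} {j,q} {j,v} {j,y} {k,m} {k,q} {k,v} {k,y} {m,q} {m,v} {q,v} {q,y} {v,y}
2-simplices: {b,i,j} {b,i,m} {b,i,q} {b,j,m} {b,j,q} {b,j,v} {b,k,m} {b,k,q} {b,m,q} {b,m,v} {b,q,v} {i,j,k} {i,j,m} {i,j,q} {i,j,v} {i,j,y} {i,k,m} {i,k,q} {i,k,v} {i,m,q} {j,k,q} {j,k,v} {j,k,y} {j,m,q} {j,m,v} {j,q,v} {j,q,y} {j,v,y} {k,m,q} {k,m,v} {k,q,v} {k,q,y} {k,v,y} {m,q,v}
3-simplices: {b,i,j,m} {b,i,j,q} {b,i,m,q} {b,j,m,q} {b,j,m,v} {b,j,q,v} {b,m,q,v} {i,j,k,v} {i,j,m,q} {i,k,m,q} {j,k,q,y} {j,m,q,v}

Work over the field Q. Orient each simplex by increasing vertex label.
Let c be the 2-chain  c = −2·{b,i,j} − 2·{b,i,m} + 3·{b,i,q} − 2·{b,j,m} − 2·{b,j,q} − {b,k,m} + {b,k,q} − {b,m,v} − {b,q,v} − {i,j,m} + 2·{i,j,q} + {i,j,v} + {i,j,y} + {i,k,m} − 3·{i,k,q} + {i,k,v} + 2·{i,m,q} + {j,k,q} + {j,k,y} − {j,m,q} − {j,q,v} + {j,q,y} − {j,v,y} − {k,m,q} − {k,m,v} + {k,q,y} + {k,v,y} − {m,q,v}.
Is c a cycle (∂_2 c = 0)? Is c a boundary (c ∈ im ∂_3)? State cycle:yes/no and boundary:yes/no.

n_0=8 n_1=27 n_2=34 n_3=12  [Q]
∂1: piv[bi,bj,bk,bm,bq,bv,by] rk=7  ker:ij,ik,im,iq,iv,iy,jk,jm,jq,jv,jy,km,kq,kv,ky,mq,mv,qv,qy,vy
∂2: piv[bij,bim,biq,bjm,bjq,bjv,bkm,bkq,bmq,bmv,bqv,ijk,ijv,ijy,ikm,ikv,jky,jqy,jvy] rk=19  ker:ijm,ijq,ikq,imq,jkq,jkv,jmq,jmv,jqv,kmq,kmv,kqv,kqy,kvy,mqv
∂3: piv[bijm,bijq,bimq,bjmq,bjmv,bjqv,bmqv,ijkv,ikmq,jkqy] rk=10  ker:ijmq,jmqv
∂2c = −{b,i} − 2·{b,j} + 4·{b,m} − 3·{b,q} + 2·{b,v} + {i,j} − {i,k} + 2·{i,q} − 2·{i,v} − {i,y} + 2·{j,k} − 4·{j,m} + {j,v} − 2·{k,m} + {k,q} + 3·{k,v} − {k,y} − {m,q} − {m,v} − 3·{q,v} + 2·{q,y}

cycle:no boundary:no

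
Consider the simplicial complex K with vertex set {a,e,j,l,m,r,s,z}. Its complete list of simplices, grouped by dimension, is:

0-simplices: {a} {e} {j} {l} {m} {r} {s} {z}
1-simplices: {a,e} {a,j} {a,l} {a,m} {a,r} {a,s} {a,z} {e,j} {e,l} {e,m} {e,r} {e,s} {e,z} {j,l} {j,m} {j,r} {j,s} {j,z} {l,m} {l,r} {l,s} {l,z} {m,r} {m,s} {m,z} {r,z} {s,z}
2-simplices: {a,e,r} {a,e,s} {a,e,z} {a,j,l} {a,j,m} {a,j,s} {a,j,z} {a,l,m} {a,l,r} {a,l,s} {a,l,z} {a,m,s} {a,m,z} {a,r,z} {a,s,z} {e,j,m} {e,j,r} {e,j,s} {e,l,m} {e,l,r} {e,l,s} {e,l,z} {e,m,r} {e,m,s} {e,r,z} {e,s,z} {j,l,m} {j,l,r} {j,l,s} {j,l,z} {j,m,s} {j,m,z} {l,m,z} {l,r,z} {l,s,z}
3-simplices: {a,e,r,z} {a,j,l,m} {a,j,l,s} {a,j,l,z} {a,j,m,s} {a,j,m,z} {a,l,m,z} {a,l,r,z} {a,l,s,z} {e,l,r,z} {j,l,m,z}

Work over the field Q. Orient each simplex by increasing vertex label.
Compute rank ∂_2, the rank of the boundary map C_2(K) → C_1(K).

n_0=8 n_1=27 n_2=35 n_3=11  [Q]
∂1: piv[ae,aj,al,am,ar,as,az] rk=7  ker:ej,el,em,er,es,ez,jl,jm,jr,js,jz,lm,lr,ls,lz,mr,ms,mz,rz,sz
∂2: piv[aer,aes,aez,ajl,ajm,ajs,ajz,alm,alr,als,alz,ams,amz,arz,asz,ejm,ejr,ejs,elm,emr] rk=20  ker:elr,els,elz,ems,erz,esz,jlm,jlr,jls,jlz,jms,jmz,lmz,lrz,lsz
∂3: piv[aerz,ajlm,ajls,ajlz,ajms,ajmz,almz,alrz,alsz,elrz] rk=10  ker:jlmz
rk∂_2=20

rank∂_2=20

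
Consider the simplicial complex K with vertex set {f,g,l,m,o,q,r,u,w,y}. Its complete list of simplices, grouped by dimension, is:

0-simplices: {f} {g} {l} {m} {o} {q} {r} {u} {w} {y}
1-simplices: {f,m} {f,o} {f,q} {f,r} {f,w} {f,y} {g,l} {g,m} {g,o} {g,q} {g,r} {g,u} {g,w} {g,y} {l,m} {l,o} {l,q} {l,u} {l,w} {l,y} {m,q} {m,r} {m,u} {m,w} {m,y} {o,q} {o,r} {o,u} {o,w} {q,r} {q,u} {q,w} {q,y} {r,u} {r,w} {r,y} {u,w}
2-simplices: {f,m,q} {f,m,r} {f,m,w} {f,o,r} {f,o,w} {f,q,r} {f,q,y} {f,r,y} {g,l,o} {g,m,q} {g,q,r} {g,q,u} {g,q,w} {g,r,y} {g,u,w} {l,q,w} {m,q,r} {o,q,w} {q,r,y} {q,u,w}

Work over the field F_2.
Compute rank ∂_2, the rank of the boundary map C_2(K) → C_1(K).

rank∂_2=17

n_0=10 n_1=37 n_2=20  [Z2]
∂1: piv[fm,fo,fq,fr,fw,fy,gl,gm,gu] rk=9  ker:go,gq,gr,gw,gy,lm,lo,lq,lu,lw,ly,mq,mr,mu,mw,my,oq,or,ou,ow,qr,qu,qw,qy,ru,rw,ry,uw
∂2: piv[fmq,fmr,fmw,for,fow,fqr,fqy,fry,glo,gmq,gqr,gqu,gqw,gry,guw,lqw,oqw] rk=17  ker:mqr,qry,quw
rk∂_2=17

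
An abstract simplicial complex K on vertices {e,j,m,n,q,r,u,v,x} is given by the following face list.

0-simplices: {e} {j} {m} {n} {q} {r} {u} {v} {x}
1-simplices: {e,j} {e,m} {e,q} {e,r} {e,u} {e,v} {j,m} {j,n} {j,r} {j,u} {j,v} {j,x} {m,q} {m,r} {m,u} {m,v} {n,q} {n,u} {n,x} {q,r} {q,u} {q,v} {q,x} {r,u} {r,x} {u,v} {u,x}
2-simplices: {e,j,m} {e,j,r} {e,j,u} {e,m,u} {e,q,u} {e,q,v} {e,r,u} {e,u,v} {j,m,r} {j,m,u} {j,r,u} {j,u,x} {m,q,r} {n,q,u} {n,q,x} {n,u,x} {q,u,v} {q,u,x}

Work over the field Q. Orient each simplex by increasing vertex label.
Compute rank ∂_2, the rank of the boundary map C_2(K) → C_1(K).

rank∂_2=14

n_0=9 n_1=27 n_2=18  [Q]
∂1: piv[ej,em,eq,er,eu,ev,jn,jx] rk=8  ker:jm,jr,ju,jv,mq,mr,mu,mv,nq,nu,nx,qr,qu,qv,qx,ru,rx,uv,ux
∂2: piv[ejm,ejr,eju,emu,equ,eqv,eru,euv,jmr,jux,mqr,nqu,nqx,nux] rk=14  ker:jmu,jru,quv,qux
rk∂_2=14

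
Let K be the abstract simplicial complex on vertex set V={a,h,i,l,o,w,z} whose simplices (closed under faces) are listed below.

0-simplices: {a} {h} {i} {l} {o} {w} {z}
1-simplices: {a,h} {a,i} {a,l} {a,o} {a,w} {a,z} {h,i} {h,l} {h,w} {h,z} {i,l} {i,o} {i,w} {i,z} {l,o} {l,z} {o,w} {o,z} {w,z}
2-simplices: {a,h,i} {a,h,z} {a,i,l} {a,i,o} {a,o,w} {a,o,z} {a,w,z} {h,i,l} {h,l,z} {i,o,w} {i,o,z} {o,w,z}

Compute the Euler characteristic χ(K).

χ(K)=0

n_0=7 n_1=19 n_2=12
χ=+7−19+12=0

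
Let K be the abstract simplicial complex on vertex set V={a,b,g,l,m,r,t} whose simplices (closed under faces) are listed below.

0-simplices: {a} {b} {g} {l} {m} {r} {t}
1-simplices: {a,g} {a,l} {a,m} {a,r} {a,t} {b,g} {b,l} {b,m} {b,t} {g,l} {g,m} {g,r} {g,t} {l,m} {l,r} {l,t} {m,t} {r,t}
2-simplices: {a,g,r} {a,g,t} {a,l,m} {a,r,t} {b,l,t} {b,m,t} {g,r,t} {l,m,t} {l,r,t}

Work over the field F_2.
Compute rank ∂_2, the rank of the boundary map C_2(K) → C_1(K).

rank∂_2=8

n_0=7 n_1=18 n_2=9  [Z2]
∂1: piv[ag,al,am,ar,at,bg] rk=6  ker:bl,bm,bt,gl,gm,gr,gt,lm,lr,lt,mt,rt
∂2: piv[agr,agt,alm,art,blt,bmt,lmt,lrt] rk=8  ker:grt
rk∂_2=8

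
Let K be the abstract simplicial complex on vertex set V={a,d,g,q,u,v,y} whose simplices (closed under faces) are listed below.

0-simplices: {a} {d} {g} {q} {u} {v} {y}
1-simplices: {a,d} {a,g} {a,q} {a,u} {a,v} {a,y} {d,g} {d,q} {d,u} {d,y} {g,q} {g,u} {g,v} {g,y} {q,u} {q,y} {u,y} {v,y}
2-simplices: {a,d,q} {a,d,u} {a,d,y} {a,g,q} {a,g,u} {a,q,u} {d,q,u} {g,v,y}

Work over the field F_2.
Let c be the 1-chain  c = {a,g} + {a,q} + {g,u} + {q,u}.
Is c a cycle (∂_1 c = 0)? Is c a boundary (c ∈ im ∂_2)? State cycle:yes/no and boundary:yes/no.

n_0=7 n_1=18 n_2=8  [Z2]
∂1: piv[ad,ag,aq,au,av,ay] rk=6  ker:dg,dq,du,dy,gq,gu,gv,gy,qu,qy,uy,vy
∂2: piv[adq,adu,ady,agq,agu,aqu,gvy] rk=7  ker:dqu
∂1c = 0
c vs im∂2: reduces to 0 ⇒ boundary

cycle:yes boundary:yes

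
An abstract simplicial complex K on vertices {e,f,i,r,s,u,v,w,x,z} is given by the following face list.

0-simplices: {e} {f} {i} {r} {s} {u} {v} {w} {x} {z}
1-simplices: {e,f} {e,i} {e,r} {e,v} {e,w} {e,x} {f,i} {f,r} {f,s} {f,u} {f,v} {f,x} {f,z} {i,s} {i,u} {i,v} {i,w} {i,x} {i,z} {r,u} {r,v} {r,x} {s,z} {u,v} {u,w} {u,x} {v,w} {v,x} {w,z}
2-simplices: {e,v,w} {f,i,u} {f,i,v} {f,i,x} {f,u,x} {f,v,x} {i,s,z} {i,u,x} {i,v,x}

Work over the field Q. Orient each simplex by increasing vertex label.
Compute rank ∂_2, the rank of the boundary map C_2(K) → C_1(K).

n_0=10 n_1=29 n_2=9  [Q]
∂1: piv[ef,ei,er,ev,ew,ex,fs,fu,fz] rk=9  ker:fi,fr,fv,fx,is,iu,iv,iw,ix,iz,ru,rv,rx,sz,uv,uw,ux,vw,vx,wz
∂2: piv[evw,fiu,fiv,fix,fux,fvx,isz] rk=7  ker:iux,ivx
rk∂_2=7

rank∂_2=7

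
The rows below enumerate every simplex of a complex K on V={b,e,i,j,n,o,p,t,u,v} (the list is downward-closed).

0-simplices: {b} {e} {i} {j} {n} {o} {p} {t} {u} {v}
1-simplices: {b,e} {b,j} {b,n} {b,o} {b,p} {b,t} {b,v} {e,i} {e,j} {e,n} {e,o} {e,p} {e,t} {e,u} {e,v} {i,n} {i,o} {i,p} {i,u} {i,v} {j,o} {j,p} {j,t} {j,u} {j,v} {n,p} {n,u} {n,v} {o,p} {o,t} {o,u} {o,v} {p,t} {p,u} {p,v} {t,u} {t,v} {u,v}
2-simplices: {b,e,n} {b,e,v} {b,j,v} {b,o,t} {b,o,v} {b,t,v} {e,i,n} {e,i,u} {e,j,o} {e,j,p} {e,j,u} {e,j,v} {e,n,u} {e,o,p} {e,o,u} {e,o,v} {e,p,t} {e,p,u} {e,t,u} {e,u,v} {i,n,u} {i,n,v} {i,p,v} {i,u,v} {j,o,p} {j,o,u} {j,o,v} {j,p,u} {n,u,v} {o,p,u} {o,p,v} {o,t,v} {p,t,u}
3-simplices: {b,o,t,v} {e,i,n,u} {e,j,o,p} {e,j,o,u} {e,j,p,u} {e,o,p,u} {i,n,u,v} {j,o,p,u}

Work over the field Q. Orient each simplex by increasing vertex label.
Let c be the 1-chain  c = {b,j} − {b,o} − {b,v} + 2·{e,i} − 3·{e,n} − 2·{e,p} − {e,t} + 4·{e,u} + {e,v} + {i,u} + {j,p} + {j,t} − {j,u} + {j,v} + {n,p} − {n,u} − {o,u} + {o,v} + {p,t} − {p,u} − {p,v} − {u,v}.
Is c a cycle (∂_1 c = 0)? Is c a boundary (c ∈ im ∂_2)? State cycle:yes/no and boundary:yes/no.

n_0=10 n_1=38 n_2=33 n_3=8  [Q]
∂1: piv[be,bj,bn,bo,bp,bt,bv,ei,eu] rk=9  ker:ej,en,eo,ep,et,ev,in,io,ip,iu,iv,jo,jp,jt,ju,jv,np,nu,nv,op,ot,ou,ov,pt,pu,pv,tu,tv,uv
∂2: piv[ben,bev,bjv,bot,bov,btv,ein,eiu,ejo,ejp,eju,ejv,enu,eop,eou,eov,ept,epu,etu,euv,inv,ipv,iuv,opv] rk=24  ker:inu,jop,jou,jov,jpu,nuv,opu,otv,ptu
∂3: piv[botv,einu,ejop,ejou,ejpu,eopu,inuv] rk=7  ker:jopu
∂1c = {b} − {e} + {i} − {j} − 3·{n} − {o} + {p} + {t} + 2·{u}

cycle:no boundary:no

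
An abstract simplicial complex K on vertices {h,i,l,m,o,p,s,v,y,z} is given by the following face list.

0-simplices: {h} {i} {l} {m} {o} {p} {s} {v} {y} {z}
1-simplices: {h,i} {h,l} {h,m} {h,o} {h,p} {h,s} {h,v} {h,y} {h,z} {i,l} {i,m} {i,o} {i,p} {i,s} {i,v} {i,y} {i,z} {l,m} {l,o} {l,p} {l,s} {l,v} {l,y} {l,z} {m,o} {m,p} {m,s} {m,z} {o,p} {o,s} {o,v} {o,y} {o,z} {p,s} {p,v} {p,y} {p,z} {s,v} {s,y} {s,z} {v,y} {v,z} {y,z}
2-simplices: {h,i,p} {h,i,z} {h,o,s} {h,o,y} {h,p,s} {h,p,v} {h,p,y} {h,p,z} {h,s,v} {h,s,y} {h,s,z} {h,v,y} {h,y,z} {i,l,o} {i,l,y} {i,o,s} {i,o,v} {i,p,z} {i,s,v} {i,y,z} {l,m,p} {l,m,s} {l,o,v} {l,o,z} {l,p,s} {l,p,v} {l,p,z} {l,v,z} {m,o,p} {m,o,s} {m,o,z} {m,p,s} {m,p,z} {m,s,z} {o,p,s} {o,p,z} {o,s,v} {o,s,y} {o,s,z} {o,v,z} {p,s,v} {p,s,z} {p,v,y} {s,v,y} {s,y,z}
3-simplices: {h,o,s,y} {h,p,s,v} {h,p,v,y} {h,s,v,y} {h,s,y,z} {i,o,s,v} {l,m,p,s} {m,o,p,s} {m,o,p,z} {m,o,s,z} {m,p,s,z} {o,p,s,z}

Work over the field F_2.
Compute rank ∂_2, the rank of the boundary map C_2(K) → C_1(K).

n_0=10 n_1=43 n_2=45 n_3=12  [Z2]
∂1: piv[hi,hl,hm,ho,hp,hs,hv,hy,hz] rk=9  ker:il,im,io,ip,is,iv,iy,iz,lm,lo,lp,ls,lv,ly,lz,mo,mp,ms,mz,op,os,ov,oy,oz,ps,pv,py,pz,sv,sy,sz,vy,vz,yz
∂2: piv[hip,hiz,hos,hoy,hps,hpv,hpy,hpz,hsv,hsy,hsz,hvy,hyz,ilo,ily,ios,iov,isv,iyz,lmp,lms,lov,loz,lps,lpv,lpz,lvz,mop,mos,moz] rk=30  ker:ipz,mps,mpz,msz,ops,opz,osv,osy,osz,ovz,psv,psz,pvy,svy,syz
∂3: piv[hosy,hpsv,hpvy,hsvy,hsyz,iosv,lmps,mops,mopz,mosz,mpsz] rk=11  ker:opsz
rk∂_2=30

rank∂_2=30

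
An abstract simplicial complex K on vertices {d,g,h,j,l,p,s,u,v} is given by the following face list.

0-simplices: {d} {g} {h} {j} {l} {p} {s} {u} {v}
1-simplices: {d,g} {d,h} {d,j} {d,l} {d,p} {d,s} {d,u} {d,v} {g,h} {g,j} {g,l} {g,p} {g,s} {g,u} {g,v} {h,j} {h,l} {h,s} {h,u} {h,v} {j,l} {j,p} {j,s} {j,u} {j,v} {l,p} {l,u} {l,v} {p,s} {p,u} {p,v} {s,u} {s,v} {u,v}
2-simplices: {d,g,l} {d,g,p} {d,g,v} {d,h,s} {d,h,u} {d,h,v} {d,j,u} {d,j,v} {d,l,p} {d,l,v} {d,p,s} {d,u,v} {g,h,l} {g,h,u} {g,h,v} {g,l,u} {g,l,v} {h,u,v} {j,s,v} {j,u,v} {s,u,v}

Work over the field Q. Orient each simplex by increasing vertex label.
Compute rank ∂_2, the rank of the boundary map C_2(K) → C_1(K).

n_0=9 n_1=34 n_2=21  [Q]
∂1: piv[dg,dh,dj,dl,dp,ds,du,dv] rk=8  ker:gh,gj,gl,gp,gs,gu,gv,hj,hl,hs,hu,hv,jl,jp,js,ju,jv,lp,lu,lv,ps,pu,pv,su,sv,uv
∂2: piv[dgl,dgp,dgv,dhs,dhu,dhv,dju,djv,dlp,dlv,dps,duv,ghl,ghu,ghv,glu,jsv,suv] rk=18  ker:glv,huv,juv
rk∂_2=18

rank∂_2=18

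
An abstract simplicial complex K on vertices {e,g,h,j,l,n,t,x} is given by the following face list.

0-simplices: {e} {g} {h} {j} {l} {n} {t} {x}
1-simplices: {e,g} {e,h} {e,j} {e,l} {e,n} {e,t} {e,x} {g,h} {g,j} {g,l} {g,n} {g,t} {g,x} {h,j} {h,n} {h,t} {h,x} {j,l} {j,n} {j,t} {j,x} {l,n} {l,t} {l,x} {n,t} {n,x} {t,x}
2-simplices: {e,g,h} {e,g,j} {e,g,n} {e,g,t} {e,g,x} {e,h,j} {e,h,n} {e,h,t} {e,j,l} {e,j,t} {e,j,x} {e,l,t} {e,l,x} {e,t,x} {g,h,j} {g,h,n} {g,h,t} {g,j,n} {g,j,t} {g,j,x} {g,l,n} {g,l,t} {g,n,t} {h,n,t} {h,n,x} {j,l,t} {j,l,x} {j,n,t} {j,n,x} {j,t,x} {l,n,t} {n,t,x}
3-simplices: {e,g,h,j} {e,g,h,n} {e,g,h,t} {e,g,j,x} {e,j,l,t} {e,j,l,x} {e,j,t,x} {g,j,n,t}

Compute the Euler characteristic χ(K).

χ(K)=5

n_0=8 n_1=27 n_2=32 n_3=8
χ=+8−27+32−8=5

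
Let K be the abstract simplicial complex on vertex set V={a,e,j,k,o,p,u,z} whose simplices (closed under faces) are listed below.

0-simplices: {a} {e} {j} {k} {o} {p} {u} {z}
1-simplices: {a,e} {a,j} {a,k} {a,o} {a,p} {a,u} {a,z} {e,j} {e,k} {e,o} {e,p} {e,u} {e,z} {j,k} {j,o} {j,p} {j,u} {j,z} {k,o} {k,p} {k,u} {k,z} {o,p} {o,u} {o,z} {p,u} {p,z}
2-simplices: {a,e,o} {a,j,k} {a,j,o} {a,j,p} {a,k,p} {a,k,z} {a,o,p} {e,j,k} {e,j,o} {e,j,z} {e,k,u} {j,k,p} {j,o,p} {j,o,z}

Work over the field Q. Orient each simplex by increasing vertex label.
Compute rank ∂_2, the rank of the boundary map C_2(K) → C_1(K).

n_0=8 n_1=27 n_2=14  [Q]
∂1: piv[ae,aj,ak,ao,ap,au,az] rk=7  ker:ej,ek,eo,ep,eu,ez,jk,jo,jp,ju,jz,ko,kp,ku,kz,op,ou,oz,pu,pz
∂2: piv[aeo,ajk,ajo,ajp,akp,akz,aop,ejk,ejo,ejz,eku,joz] rk=12  ker:jkp,jop
rk∂_2=12

rank∂_2=12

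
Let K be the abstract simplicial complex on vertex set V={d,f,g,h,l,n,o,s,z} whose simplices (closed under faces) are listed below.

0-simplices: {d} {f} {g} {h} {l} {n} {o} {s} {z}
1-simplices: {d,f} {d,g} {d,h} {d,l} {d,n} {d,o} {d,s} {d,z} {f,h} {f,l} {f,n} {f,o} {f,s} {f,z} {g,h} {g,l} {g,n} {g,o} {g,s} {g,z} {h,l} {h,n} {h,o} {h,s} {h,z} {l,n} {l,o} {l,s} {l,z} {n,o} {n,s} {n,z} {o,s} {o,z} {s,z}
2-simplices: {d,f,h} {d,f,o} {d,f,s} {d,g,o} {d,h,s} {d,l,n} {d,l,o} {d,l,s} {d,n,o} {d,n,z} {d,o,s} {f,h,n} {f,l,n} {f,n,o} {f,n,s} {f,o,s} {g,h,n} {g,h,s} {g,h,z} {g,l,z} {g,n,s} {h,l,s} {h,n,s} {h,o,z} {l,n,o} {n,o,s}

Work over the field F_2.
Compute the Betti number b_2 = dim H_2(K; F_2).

b_2=5

n_0=9 n_1=35 n_2=26  [Z2]
∂1: piv[df,dg,dh,dl,dn,do,ds,dz] rk=8  ker:fh,fl,fn,fo,fs,fz,gh,gl,gn,go,gs,gz,hl,hn,ho,hs,hz,ln,lo,ls,lz,no,ns,nz,os,oz,sz
∂2: piv[dfh,dfo,dfs,dgo,dhs,dln,dlo,dls,dno,dnz,dos,fhn,fln,fno,fns,ghn,ghs,ghz,glz,hls,hoz] rk=21  ker:fos,gns,hns,lno,nos
b_2=(26−21)−0=5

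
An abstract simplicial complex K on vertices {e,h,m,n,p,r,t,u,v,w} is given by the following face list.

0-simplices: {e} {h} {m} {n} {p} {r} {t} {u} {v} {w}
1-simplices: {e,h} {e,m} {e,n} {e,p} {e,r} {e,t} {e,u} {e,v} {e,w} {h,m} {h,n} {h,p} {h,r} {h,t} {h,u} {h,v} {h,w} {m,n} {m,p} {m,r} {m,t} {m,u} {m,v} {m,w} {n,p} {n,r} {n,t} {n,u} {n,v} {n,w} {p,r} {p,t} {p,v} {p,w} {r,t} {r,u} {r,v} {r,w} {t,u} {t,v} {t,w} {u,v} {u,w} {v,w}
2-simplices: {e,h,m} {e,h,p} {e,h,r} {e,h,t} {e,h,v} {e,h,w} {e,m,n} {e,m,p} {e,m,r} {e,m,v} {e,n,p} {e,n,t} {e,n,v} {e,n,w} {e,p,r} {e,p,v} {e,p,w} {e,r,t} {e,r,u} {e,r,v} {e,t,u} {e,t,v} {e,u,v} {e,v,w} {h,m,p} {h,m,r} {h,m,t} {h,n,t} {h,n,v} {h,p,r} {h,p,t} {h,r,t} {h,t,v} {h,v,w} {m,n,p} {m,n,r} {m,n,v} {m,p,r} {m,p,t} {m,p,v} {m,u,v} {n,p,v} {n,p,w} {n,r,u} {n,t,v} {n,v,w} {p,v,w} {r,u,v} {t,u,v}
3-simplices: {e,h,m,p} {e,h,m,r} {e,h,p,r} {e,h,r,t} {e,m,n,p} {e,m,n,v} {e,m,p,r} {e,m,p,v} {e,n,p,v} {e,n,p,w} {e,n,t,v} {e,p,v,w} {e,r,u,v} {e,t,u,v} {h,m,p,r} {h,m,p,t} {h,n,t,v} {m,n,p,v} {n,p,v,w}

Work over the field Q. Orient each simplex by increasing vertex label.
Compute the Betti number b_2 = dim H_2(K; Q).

b_2=2

n_0=10 n_1=44 n_2=49 n_3=19  [Q]
∂1: piv[eh,em,en,ep,er,et,eu,ev,ew] rk=9  ker:hm,hn,hp,hr,ht,hu,hv,hw,mn,mp,mr,mt,mu,mv,mw,np,nr,nt,nu,nv,nw,pr,pt,pv,pw,rt,ru,rv,rw,tu,tv,tw,uv,uw,vw
∂2: piv[ehm,ehp,ehr,eht,ehv,ehw,emn,emp,emr,emv,enp,ent,env,enw,epr,epv,epw,ert,eru,erv,etu,etv,euv,evw,hmt,hnt,hpt,mnr,muv,nru] rk=30  ker:hmp,hmr,hnv,hpr,hrt,htv,hvw,mnp,mnv,mpr,mpt,mpv,npv,npw,ntv,nvw,pvw,ruv,tuv
∂3: piv[ehmp,ehmr,ehpr,ehrt,emnp,emnv,empr,empv,enpv,enpw,entv,epvw,eruv,etuv,hmpt,hntv,npvw] rk=17  ker:hmpr,mnpv
b_2=(49−30)−17=2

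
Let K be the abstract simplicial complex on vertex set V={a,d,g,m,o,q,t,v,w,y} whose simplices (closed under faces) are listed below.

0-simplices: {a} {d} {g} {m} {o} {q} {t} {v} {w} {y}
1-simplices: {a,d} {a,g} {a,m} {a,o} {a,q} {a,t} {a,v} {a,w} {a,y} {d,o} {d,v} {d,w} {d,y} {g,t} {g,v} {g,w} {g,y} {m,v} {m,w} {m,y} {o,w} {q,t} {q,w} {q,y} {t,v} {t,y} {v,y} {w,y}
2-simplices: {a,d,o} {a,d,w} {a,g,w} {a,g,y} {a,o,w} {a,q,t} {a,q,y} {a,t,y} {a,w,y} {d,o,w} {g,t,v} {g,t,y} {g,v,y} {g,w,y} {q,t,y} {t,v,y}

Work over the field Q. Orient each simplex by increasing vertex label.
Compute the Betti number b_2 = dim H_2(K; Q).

n_0=10 n_1=28 n_2=16  [Q]
∂1: piv[ad,ag,am,ao,aq,at,av,aw,ay] rk=9  ker:do,dv,dw,dy,gt,gv,gw,gy,mv,mw,my,ow,qt,qw,qy,tv,ty,vy,wy
∂2: piv[ado,adw,agw,agy,aow,aqt,aqy,aty,awy,gtv,gty,gvy] rk=12  ker:dow,gwy,qty,tvy
b_2=(16−12)−0=4

b_2=4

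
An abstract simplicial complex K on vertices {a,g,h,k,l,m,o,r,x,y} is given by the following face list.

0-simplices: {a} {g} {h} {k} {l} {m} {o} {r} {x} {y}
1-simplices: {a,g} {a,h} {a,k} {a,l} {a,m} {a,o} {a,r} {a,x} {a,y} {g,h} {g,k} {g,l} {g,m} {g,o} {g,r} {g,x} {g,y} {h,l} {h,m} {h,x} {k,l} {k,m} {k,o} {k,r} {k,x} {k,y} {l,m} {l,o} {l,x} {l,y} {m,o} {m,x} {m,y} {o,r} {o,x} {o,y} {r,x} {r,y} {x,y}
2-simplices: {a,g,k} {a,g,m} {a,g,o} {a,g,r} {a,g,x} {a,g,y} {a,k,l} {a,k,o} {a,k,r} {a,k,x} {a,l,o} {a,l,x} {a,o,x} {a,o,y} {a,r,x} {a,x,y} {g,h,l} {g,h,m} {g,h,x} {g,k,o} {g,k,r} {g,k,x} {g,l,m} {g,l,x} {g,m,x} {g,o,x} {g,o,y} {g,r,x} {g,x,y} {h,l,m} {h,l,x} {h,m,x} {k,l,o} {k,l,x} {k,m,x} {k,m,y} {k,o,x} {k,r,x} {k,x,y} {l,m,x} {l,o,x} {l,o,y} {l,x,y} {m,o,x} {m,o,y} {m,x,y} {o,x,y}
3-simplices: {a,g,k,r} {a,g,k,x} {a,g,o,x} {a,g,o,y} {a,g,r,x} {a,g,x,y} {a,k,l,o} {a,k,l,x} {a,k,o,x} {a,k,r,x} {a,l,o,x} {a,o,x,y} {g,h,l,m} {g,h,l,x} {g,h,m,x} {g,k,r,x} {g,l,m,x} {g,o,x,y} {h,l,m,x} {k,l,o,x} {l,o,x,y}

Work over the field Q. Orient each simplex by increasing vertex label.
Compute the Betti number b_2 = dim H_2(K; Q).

b_2=3

n_0=10 n_1=39 n_2=47 n_3=21  [Q]
∂1: piv[ag,ah,ak,al,am,ao,ar,ax,ay] rk=9  ker:gh,gk,gl,gm,go,gr,gx,gy,hl,hm,hx,kl,km,ko,kr,kx,ky,lm,lo,lx,ly,mo,mx,my,or,ox,oy,rx,ry,xy
∂2: piv[agk,agm,ago,agr,agx,agy,akl,ako,akr,akx,alo,alx,aox,aoy,arx,axy,ghl,ghm,ghx,glm,glx,gmx,kmx,kmy,kxy,loy,mox] rk=27  ker:gko,gkr,gkx,gox,goy,grx,gxy,hlm,hlx,hmx,klo,klx,kox,krx,lmx,lox,lxy,moy,mxy,oxy
∂3: piv[agkr,agkx,agox,agoy,agrx,agxy,aklo,aklx,akox,akrx,alox,aoxy,ghlm,ghlx,ghmx,glmx,loxy] rk=17  ker:gkrx,goxy,hlmx,klox
b_2=(47−27)−17=3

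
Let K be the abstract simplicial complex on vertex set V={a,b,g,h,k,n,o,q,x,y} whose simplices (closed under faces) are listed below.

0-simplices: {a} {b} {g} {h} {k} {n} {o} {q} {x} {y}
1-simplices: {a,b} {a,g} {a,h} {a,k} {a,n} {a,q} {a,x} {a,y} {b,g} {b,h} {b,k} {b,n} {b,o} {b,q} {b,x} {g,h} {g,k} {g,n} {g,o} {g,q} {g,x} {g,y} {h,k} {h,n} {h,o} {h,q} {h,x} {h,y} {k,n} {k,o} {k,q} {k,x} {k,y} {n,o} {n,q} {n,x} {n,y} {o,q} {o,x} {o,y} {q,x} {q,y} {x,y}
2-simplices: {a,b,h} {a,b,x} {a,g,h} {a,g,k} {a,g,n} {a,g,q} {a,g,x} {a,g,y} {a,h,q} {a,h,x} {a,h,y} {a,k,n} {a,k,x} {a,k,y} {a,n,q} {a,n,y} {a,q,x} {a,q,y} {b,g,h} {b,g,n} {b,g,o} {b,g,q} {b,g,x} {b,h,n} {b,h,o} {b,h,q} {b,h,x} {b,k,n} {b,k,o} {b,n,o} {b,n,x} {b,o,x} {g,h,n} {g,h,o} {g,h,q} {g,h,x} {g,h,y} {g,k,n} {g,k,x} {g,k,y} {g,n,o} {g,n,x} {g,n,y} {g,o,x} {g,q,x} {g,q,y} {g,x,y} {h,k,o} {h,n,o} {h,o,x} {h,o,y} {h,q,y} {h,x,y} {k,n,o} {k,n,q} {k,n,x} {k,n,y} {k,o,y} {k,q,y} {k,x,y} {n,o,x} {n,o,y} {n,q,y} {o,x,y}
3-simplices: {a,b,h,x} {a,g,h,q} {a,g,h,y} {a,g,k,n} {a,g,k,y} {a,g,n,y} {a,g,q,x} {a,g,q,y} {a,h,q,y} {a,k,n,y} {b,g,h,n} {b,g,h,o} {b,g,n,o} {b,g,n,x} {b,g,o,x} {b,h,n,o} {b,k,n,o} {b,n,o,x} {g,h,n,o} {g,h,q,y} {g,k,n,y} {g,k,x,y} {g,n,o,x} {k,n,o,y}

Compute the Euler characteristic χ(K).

n_0=10 n_1=43 n_2=64 n_3=24
χ=+10−43+64−24=7

χ(K)=7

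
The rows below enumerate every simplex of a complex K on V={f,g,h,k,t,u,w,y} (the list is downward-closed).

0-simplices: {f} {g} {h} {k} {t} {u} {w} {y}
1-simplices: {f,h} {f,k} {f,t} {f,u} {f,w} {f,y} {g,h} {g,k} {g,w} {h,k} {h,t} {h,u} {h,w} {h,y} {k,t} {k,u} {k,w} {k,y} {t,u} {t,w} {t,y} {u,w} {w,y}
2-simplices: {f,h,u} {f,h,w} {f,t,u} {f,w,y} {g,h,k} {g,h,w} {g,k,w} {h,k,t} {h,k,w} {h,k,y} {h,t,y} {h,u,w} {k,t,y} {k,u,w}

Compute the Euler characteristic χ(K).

χ(K)=-1

n_0=8 n_1=23 n_2=14
χ=+8−23+14=-1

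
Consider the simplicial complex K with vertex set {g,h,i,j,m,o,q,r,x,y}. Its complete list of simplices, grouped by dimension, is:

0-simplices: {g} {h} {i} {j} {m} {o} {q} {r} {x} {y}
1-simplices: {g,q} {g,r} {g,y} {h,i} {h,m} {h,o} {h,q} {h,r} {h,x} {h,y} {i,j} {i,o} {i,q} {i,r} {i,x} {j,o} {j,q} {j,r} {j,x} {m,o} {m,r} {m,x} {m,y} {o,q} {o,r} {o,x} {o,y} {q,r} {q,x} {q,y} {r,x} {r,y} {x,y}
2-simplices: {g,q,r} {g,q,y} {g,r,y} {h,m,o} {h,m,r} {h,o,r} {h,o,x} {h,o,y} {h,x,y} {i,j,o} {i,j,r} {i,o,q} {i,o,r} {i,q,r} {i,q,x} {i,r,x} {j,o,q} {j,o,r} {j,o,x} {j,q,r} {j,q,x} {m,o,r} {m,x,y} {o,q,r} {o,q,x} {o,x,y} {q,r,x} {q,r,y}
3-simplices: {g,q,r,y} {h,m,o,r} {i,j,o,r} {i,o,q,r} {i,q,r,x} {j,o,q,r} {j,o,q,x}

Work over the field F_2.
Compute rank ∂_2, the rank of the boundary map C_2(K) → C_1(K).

n_0=10 n_1=33 n_2=28 n_3=7  [Z2]
∂1: piv[gq,gr,gy,hi,hm,ho,hq,hx,ij] rk=9  ker:hr,hy,io,iq,ir,ix,jo,jq,jr,jx,mo,mr,mx,my,oq,or,ox,oy,qr,qx,qy,rx,ry,xy
∂2: piv[gqr,gqy,gry,hmo,hmr,hor,hox,hoy,hxy,ijo,ijr,ioq,ior,iqr,iqx,irx,joq,jox,jqx,mxy] rk=20  ker:jor,jqr,mor,oqr,oqx,oxy,qrx,qry
∂3: piv[gqry,hmor,ijor,ioqr,iqrx,joqr,joqx] rk=7
rk∂_2=20

rank∂_2=20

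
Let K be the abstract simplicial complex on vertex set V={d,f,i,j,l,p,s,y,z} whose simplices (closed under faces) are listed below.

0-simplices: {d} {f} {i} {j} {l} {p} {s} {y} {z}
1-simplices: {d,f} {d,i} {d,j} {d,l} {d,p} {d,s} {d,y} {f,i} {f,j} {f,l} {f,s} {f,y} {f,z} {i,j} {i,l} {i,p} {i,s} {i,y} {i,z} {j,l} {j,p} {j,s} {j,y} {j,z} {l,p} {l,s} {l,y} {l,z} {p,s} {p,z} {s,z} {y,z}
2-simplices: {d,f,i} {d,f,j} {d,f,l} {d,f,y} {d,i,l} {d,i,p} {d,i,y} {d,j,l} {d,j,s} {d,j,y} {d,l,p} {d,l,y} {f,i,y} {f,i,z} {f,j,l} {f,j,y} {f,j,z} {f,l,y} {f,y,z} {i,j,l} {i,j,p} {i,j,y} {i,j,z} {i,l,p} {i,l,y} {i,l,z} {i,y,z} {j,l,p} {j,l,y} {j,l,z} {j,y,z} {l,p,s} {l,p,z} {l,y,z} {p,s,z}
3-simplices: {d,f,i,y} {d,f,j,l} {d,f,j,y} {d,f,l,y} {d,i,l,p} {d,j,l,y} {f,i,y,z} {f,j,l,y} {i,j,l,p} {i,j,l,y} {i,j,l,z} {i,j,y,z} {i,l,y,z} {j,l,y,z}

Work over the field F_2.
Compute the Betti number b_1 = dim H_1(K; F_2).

n_0=9 n_1=32 n_2=35 n_3=14  [Z2]
∂1: piv[df,di,dj,dl,dp,ds,dy,fz] rk=8  ker:fi,fj,fl,fs,fy,ij,il,ip,is,iy,iz,jl,jp,js,jy,jz,lp,ls,ly,lz,ps,pz,sz,yz
∂2: piv[dfi,dfj,dfl,dfy,dil,dip,diy,djl,djs,djy,dlp,dly,fiz,fjz,fyz,ijl,ijp,ilz,lps,lpz,psz] rk=21  ker:fiy,fjl,fjy,fly,ijy,ijz,ilp,ily,iyz,jlp,jly,jlz,jyz,lyz
∂3: piv[dfiy,dfjl,dfjy,dfly,dilp,djly,fiyz,ijlp,ijly,ijlz,ijyz,ilyz] rk=12  ker:fjly,jlyz
b_1=(32−8)−21=3

b_1=3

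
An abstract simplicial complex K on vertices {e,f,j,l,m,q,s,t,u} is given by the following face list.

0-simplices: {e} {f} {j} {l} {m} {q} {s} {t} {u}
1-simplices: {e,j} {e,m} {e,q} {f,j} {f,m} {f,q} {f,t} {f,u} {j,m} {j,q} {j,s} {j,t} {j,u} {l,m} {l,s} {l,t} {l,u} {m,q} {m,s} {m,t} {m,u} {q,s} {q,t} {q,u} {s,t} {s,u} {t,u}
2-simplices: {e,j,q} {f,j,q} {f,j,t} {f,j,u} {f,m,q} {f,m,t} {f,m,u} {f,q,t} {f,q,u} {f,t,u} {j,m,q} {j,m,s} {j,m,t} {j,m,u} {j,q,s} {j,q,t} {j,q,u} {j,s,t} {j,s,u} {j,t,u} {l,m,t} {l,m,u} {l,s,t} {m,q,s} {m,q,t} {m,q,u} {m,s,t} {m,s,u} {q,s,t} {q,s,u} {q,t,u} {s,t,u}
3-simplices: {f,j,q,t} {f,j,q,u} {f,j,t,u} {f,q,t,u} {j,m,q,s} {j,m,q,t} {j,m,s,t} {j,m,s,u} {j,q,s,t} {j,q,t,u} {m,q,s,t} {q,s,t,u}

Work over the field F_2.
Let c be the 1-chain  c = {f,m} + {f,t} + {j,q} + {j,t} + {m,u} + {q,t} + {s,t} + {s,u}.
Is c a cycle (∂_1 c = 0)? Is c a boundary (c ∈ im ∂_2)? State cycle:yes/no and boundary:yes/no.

n_0=9 n_1=27 n_2=32 n_3=12  [Z2]
∂1: piv[ej,em,eq,fj,ft,fu,js,lm] rk=8  ker:fm,fq,jm,jq,jt,ju,ls,lt,lu,mq,ms,mt,mu,qs,qt,qu,st,su,tu
∂2: piv[ejq,fjq,fjt,fju,fmq,fmt,fmu,fqt,fqu,ftu,jmq,jms,jqs,jst,jsu,lmt,lmu,lst] rk=18  ker:jmt,jmu,jqt,jqu,jtu,mqs,mqt,mqu,mst,msu,qst,qsu,qtu,stu
∂3: piv[fjqt,fjqu,fjtu,fqtu,jmqs,jmqt,jmst,jmsu,jqst,qstu] rk=10  ker:jqtu,mqst
∂1c = 0
c vs im∂2: reduces to 0 ⇒ boundary

cycle:yes boundary:yes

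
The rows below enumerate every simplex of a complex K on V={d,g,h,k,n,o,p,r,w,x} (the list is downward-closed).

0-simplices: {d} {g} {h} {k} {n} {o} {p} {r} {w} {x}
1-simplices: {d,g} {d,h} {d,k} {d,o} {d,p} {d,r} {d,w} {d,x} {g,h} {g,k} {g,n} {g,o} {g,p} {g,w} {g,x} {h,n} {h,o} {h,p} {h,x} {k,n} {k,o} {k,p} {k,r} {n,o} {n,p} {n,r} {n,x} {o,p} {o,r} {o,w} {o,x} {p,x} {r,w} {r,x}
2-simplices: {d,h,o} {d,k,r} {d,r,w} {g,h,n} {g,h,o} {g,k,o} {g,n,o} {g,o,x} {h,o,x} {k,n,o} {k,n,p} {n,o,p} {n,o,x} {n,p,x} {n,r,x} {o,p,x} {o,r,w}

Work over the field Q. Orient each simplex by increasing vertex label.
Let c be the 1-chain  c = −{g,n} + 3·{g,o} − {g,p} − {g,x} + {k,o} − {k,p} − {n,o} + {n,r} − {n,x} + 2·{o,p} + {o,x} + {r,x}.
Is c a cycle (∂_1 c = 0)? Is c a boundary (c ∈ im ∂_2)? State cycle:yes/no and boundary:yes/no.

n_0=10 n_1=34 n_2=17  [Q]
∂1: piv[dg,dh,dk,do,dp,dr,dw,dx,gn] rk=9  ker:gh,gk,go,gp,gw,gx,hn,ho,hp,hx,kn,ko,kp,kr,no,np,nr,nx,op,or,ow,ox,px,rw,rx
∂2: piv[dho,dkr,drw,ghn,gho,gko,gno,gox,hox,kno,knp,nop,nox,npx,nrx,orw] rk=16  ker:opx
∂1c = 0
c vs im∂2: residual ≠ 0 ⇒ not boundary

cycle:yes boundary:no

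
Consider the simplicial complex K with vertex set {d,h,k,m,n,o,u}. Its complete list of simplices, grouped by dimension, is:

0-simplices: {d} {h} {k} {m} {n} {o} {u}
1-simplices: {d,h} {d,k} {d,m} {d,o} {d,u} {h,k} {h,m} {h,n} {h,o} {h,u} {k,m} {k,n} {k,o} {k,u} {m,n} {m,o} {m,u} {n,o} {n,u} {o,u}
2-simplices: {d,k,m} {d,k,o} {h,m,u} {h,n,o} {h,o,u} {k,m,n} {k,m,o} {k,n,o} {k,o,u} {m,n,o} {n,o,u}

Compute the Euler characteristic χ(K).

χ(K)=-2

n_0=7 n_1=20 n_2=11
χ=+7−20+11=-2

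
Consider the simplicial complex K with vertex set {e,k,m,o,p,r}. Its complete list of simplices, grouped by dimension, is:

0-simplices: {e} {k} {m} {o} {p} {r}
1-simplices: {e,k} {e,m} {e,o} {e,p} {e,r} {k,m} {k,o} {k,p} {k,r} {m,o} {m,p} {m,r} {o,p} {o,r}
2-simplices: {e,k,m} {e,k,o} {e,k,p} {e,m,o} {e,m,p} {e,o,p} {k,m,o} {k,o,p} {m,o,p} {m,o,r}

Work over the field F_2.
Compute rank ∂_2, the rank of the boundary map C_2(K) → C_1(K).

rank∂_2=7

n_0=6 n_1=14 n_2=10  [Z2]
∂1: piv[ek,em,eo,ep,er] rk=5  ker:km,ko,kp,kr,mo,mp,mr,op,or
∂2: piv[ekm,eko,ekp,emo,emp,eop,mor] rk=7  ker:kmo,kop,mop
rk∂_2=7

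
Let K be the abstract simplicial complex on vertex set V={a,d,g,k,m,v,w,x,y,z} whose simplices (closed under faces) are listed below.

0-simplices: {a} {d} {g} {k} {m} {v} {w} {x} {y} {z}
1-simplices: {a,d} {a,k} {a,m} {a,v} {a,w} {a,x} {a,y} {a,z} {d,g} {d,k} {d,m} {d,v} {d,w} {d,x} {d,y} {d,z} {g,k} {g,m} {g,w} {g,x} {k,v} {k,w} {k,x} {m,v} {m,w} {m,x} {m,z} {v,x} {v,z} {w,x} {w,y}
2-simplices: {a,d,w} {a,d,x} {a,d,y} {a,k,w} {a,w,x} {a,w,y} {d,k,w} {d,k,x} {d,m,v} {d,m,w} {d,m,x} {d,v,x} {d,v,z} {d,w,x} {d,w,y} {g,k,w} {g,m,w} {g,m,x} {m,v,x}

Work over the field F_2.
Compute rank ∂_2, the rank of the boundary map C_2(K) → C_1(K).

n_0=10 n_1=31 n_2=19  [Z2]
∂1: piv[ad,ak,am,av,aw,ax,ay,az,dg] rk=9  ker:dk,dm,dv,dw,dx,dy,dz,gk,gm,gw,gx,kv,kw,kx,mv,mw,mx,mz,vx,vz,wx,wy
∂2: piv[adw,adx,ady,akw,awx,awy,dkw,dkx,dmv,dmw,dmx,dvx,dvz,gkw,gmw,gmx] rk=16  ker:dwx,dwy,mvx
rk∂_2=16

rank∂_2=16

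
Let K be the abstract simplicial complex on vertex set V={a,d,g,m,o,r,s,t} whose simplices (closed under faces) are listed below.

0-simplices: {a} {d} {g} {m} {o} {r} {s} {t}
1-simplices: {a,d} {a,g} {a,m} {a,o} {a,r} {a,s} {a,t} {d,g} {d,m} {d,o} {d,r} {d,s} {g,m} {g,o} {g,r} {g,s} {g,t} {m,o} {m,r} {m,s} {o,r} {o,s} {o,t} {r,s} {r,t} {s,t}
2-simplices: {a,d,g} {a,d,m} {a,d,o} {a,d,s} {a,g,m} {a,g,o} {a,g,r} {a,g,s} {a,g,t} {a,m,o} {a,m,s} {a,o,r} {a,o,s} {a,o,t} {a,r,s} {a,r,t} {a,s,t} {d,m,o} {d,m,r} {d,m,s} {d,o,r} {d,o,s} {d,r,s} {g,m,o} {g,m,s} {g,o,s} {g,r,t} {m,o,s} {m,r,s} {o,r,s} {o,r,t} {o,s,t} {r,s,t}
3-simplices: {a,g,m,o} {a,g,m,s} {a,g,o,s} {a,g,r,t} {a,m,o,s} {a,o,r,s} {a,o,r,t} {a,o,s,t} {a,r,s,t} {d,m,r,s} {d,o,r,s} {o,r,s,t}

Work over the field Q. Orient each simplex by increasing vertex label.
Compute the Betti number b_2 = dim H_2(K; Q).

n_0=8 n_1=26 n_2=33 n_3=12  [Q]
∂1: piv[ad,ag,am,ao,ar,as,at] rk=7  ker:dg,dm,do,dr,ds,gm,go,gr,gs,gt,mo,mr,ms,or,os,ot,rs,rt,st
∂2: piv[adg,adm,ado,ads,agm,ago,agr,ags,agt,amo,ams,aor,aos,aot,ars,art,ast,dmr,dor] rk=19  ker:dmo,dms,dos,drs,gmo,gms,gos,grt,mos,mrs,ors,ort,ost,rst
∂3: piv[agmo,agms,agos,agrt,amos,aors,aort,aost,arst,dmrs,dors] rk=11  ker:orst
b_2=(33−19)−11=3

b_2=3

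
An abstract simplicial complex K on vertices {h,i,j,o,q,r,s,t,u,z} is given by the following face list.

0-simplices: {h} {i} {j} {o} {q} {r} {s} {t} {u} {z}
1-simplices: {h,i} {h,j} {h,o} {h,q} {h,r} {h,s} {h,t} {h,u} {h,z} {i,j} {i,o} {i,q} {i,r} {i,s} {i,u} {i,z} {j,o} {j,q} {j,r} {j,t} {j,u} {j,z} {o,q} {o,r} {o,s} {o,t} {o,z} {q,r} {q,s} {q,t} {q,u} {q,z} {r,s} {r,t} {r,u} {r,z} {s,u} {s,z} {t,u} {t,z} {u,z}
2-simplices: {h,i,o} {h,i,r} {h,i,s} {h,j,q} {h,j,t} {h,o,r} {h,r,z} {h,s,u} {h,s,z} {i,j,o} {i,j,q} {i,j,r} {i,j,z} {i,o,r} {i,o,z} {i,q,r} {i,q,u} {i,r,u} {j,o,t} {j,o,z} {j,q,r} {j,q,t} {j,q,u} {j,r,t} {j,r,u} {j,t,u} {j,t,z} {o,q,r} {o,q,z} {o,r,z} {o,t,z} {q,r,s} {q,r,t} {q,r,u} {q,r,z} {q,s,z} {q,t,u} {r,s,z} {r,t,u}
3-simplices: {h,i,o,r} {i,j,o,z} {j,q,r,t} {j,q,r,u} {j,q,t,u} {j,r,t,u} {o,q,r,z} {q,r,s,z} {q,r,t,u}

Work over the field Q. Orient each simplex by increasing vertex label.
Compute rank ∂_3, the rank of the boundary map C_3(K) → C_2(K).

n_0=10 n_1=41 n_2=39 n_3=9  [Q]
∂1: piv[hi,hj,ho,hq,hr,hs,ht,hu,hz] rk=9  ker:ij,io,iq,ir,is,iu,iz,jo,jq,jr,jt,ju,jz,oq,or,os,ot,oz,qr,qs,qt,qu,qz,rs,rt,ru,rz,su,sz,tu,tz,uz
∂2: piv[hio,hir,his,hjq,hjt,hor,hrz,hsu,hsz,ijo,ijq,ijr,ijz,ioz,iqr,iqu,iru,jot,jqt,jqu,jrt,jtu,jtz,oqr,oqz,orz,qrs,qsz] rk=28  ker:ior,joz,jqr,jru,otz,qrt,qru,qrz,qtu,rsz,rtu
∂3: piv[hior,ijoz,jqrt,jqru,jqtu,jrtu,oqrz,qrsz] rk=8  ker:qrtu
rk∂_3=8

rank∂_3=8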